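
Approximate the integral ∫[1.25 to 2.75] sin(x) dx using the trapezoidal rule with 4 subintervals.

f(x) = sin(x)
a = 1.25, b = 2.75, n = 4
h = (b - a)/n = 0.375000

Trapezoidal rule: (h/2)[f(x₀) + 2f(x₁) + 2f(x₂) + ... + f(xₙ)]

x_0 = 1.2500, f(x_0) = 0.948985, coefficient = 1
x_1 = 1.6250, f(x_1) = 0.998531, coefficient = 2
x_2 = 2.0000, f(x_2) = 0.909297, coefficient = 2
x_3 = 2.3750, f(x_3) = 0.693685, coefficient = 2
x_4 = 2.7500, f(x_4) = 0.381661, coefficient = 1

I ≈ (0.375000/2) × 6.533673 = 1.225064
Exact value: 1.239625
Error: 0.014561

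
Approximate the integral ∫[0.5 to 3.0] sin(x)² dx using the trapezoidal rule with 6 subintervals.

f(x) = sin(x)²
a = 0.5, b = 3.0, n = 6
h = (b - a)/n = 0.416667

Trapezoidal rule: (h/2)[f(x₀) + 2f(x₁) + 2f(x₂) + ... + f(xₙ)]

x_0 = 0.5000, f(x_0) = 0.229849, coefficient = 1
x_1 = 0.9167, f(x_1) = 0.629766, coefficient = 2
x_2 = 1.3333, f(x_2) = 0.944663, coefficient = 2
x_3 = 1.7500, f(x_3) = 0.968228, coefficient = 2
x_4 = 2.1667, f(x_4) = 0.685022, coefficient = 2
x_5 = 2.5833, f(x_5) = 0.280593, coefficient = 2
x_6 = 3.0000, f(x_6) = 0.019915, coefficient = 1

I ≈ (0.416667/2) × 7.266308 = 1.513814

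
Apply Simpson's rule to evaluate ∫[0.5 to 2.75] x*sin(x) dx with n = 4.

f(x) = x*sin(x)
a = 0.5, b = 2.75, n = 4
h = (b - a)/n = 0.562500

Simpson's rule: (h/3)[f(x₀) + 4f(x₁) + 2f(x₂) + ... + f(xₙ)]

x_0 = 0.5000, f(x_0) = 0.239713, coefficient = 1
x_1 = 1.0625, f(x_1) = 0.928173, coefficient = 4
x_2 = 1.6250, f(x_2) = 1.622613, coefficient = 2
x_3 = 2.1875, f(x_3) = 1.784539, coefficient = 4
x_4 = 2.7500, f(x_4) = 1.049568, coefficient = 1

I ≈ (0.562500/3) × 15.385357 = 2.884754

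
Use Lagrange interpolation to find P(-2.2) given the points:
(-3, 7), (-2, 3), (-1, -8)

Lagrange interpolation formula:
P(x) = Σ yᵢ × Lᵢ(x)
where Lᵢ(x) = Π_{j≠i} (x - xⱼ)/(xᵢ - xⱼ)

L_0(-2.2) = (-2.2 - (-2))/(-3 - (-2)) × (-2.2 - (-1))/(-3 - (-1)) = 0.120000
L_1(-2.2) = (-2.2 - (-3))/(-2 - (-3)) × (-2.2 - (-1))/(-2 - (-1)) = 0.960000
L_2(-2.2) = (-2.2 - (-3))/(-1 - (-3)) × (-2.2 - (-2))/(-1 - (-2)) = -0.080000

P(-2.2) = 7×L_0(-2.2) + 3×L_1(-2.2) + (-8)×L_2(-2.2)
P(-2.2) = 4.360000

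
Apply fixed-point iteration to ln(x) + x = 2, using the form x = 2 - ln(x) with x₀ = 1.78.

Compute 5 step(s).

Equation: ln(x) + x = 2
Fixed-point form: x = 2 - ln(x)
x₀ = 1.78

x_1 = g(1.780000) = 1.423387
x_2 = g(1.423387) = 1.646961
x_3 = g(1.646961) = 1.501068
x_4 = g(1.501068) = 1.593823
x_5 = g(1.593823) = 1.533864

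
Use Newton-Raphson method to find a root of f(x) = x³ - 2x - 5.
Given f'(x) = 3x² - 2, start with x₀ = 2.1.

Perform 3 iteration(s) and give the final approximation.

f(x) = x³ - 2x - 5
f'(x) = 3x² - 2
x₀ = 2.1

Newton-Raphson formula: x_{n+1} = x_n - f(x_n)/f'(x_n)

Iteration 1:
  f(2.100000) = 0.061000
  f'(2.100000) = 11.230000
  x_1 = 2.100000 - 0.061000/11.230000 = 2.094568
Iteration 2:
  f(2.094568) = 0.000186
  f'(2.094568) = 11.161647
  x_2 = 2.094568 - 0.000186/11.161647 = 2.094551
Iteration 3:
  f(2.094551) = 0.000000
  f'(2.094551) = 11.161438
  x_3 = 2.094551 - 0.000000/11.161438 = 2.094551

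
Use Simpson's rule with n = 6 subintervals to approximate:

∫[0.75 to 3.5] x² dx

f(x) = x²
a = 0.75, b = 3.5, n = 6
h = (b - a)/n = 0.458333

Simpson's rule: (h/3)[f(x₀) + 4f(x₁) + 2f(x₂) + ... + f(xₙ)]

x_0 = 0.7500, f(x_0) = 0.562500, coefficient = 1
x_1 = 1.2083, f(x_1) = 1.460069, coefficient = 4
x_2 = 1.6667, f(x_2) = 2.777778, coefficient = 2
x_3 = 2.1250, f(x_3) = 4.515625, coefficient = 4
x_4 = 2.5833, f(x_4) = 6.673611, coefficient = 2
x_5 = 3.0417, f(x_5) = 9.251736, coefficient = 4
x_6 = 3.5000, f(x_6) = 12.250000, coefficient = 1

I ≈ (0.458333/3) × 92.625000 = 14.151042
Exact value: 14.151042
Error: 0.000000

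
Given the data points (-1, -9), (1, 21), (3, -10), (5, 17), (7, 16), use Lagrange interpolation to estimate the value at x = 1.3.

Lagrange interpolation formula:
P(x) = Σ yᵢ × Lᵢ(x)
where Lᵢ(x) = Π_{j≠i} (x - xⱼ)/(xᵢ - xⱼ)

L_0(1.3) = (1.3 - 1)/(-1 - 1) × (1.3 - 3)/(-1 - 3) × (1.3 - 5)/(-1 - 5) × (1.3 - 7)/(-1 - 7) = -0.028010
L_1(1.3) = (1.3 - (-1))/(1 - (-1)) × (1.3 - 3)/(1 - 3) × (1.3 - 5)/(1 - 5) × (1.3 - 7)/(1 - 7) = 0.858978
L_2(1.3) = (1.3 - (-1))/(3 - (-1)) × (1.3 - 1)/(3 - 1) × (1.3 - 5)/(3 - 5) × (1.3 - 7)/(3 - 7) = 0.227377
L_3(1.3) = (1.3 - (-1))/(5 - (-1)) × (1.3 - 1)/(5 - 1) × (1.3 - 3)/(5 - 3) × (1.3 - 7)/(5 - 7) = -0.069647
L_4(1.3) = (1.3 - (-1))/(7 - (-1)) × (1.3 - 1)/(7 - 1) × (1.3 - 3)/(7 - 3) × (1.3 - 5)/(7 - 5) = 0.011302

P(1.3) = (-9)×L_0(1.3) + 21×L_1(1.3) + (-10)×L_2(1.3) + 17×L_3(1.3) + 16×L_4(1.3)
P(1.3) = 15.013707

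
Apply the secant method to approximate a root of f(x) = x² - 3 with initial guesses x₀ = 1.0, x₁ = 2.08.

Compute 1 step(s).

f(x) = x² - 3
x₀ = 1.0, x₁ = 2.08

Secant formula: x_{n+1} = x_n - f(x_n)(x_n - x_{n-1})/(f(x_n) - f(x_{n-1}))

Iteration 1:
  f(1.000000) = -2.000000
  f(2.080000) = 1.326400
  x_2 = 2.080000 - 1.326400×(2.080000 - 1.000000)/(1.326400 - (-2.000000))
       = 1.649351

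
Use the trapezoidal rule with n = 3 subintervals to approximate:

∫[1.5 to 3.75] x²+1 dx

f(x) = x²+1
a = 1.5, b = 3.75, n = 3
h = (b - a)/n = 0.750000

Trapezoidal rule: (h/2)[f(x₀) + 2f(x₁) + 2f(x₂) + ... + f(xₙ)]

x_0 = 1.5000, f(x_0) = 3.250000, coefficient = 1
x_1 = 2.2500, f(x_1) = 6.062500, coefficient = 2
x_2 = 3.0000, f(x_2) = 10.000000, coefficient = 2
x_3 = 3.7500, f(x_3) = 15.062500, coefficient = 1

I ≈ (0.750000/2) × 50.437500 = 18.914062
Exact value: 18.703125
Error: 0.210938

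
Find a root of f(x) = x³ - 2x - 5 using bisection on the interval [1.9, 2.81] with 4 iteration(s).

f(x) = x³ - 2x - 5
Initial interval: [1.9, 2.81]

Iteration 1:
  c_1 = (1.900000 + 2.810000)/2 = 2.355000
  f(c_1) = f(2.355000) = 3.350889
  f(a) × f(c) < 0, new interval: [1.900000, 2.355000]
Iteration 2:
  c_2 = (1.900000 + 2.355000)/2 = 2.127500
  f(c_2) = f(2.127500) = 0.374610
  f(a) × f(c) < 0, new interval: [1.900000, 2.127500]
Iteration 3:
  c_3 = (1.900000 + 2.127500)/2 = 2.013750
  f(c_3) = f(2.013750) = -0.861363
  f(a) × f(c) ≥ 0, new interval: [2.013750, 2.127500]
Iteration 4:
  c_4 = (2.013750 + 2.127500)/2 = 2.070625
  f(c_4) = f(2.070625) = -0.263470
  f(a) × f(c) ≥ 0, new interval: [2.070625, 2.127500]

After 4 iteration(s), the approximation is c_4 = 2.070625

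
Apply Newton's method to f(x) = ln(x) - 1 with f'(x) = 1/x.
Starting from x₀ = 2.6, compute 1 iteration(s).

f(x) = ln(x) - 1
f'(x) = 1/x
x₀ = 2.6

Newton-Raphson formula: x_{n+1} = x_n - f(x_n)/f'(x_n)

Iteration 1:
  f(2.600000) = -0.044489
  f'(2.600000) = 0.384615
  x_1 = 2.600000 - (-0.044489)/0.384615 = 2.715670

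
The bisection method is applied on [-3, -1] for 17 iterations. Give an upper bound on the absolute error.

Bisection error bound: |error| ≤ (b-a)/2^n
|error| ≤ (-1 - (-3))/2^17 = 2/2^17
|error| ≤ 0.0000152588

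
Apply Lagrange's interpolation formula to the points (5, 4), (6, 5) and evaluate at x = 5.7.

Lagrange interpolation formula:
P(x) = Σ yᵢ × Lᵢ(x)
where Lᵢ(x) = Π_{j≠i} (x - xⱼ)/(xᵢ - xⱼ)

L_0(5.7) = (5.7 - 6)/(5 - 6) = 0.300000
L_1(5.7) = (5.7 - 5)/(6 - 5) = 0.700000

P(5.7) = 4×L_0(5.7) + 5×L_1(5.7)
P(5.7) = 4.700000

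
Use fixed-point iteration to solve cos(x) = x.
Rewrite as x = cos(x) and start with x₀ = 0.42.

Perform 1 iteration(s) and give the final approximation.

Equation: cos(x) = x
Fixed-point form: x = cos(x)
x₀ = 0.42

x_1 = g(0.420000) = 0.913089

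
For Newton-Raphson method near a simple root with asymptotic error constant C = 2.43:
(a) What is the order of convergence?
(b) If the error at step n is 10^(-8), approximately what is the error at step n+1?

(a) Newton-Raphson has quadratic (order 2) convergence near simple roots.
    This means |e_{n+1}| ≈ C|e_n|².

(b) With |e_n| = 10^(-8) and C = 2.43:
    |e_{n+1}| ≈ 2.43 × (10^(-8))² = 2.43 × 10^(-16)

(a) 2 (quadratic); (b) |e_{n+1}| ≈ 2.430e-16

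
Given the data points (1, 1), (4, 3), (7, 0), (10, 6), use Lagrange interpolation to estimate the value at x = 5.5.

Lagrange interpolation formula:
P(x) = Σ yᵢ × Lᵢ(x)
where Lᵢ(x) = Π_{j≠i} (x - xⱼ)/(xᵢ - xⱼ)

L_0(5.5) = (5.5 - 4)/(1 - 4) × (5.5 - 7)/(1 - 7) × (5.5 - 10)/(1 - 10) = -0.062500
L_1(5.5) = (5.5 - 1)/(4 - 1) × (5.5 - 7)/(4 - 7) × (5.5 - 10)/(4 - 10) = 0.562500
L_2(5.5) = (5.5 - 1)/(7 - 1) × (5.5 - 4)/(7 - 4) × (5.5 - 10)/(7 - 10) = 0.562500
L_3(5.5) = (5.5 - 1)/(10 - 1) × (5.5 - 4)/(10 - 4) × (5.5 - 7)/(10 - 7) = -0.062500

P(5.5) = 1×L_0(5.5) + 3×L_1(5.5) + 0×L_2(5.5) + 6×L_3(5.5)
P(5.5) = 1.250000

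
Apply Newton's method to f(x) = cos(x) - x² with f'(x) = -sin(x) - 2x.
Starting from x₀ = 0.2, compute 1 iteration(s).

f(x) = cos(x) - x²
f'(x) = -sin(x) - 2x
x₀ = 0.2

Newton-Raphson formula: x_{n+1} = x_n - f(x_n)/f'(x_n)

Iteration 1:
  f(0.200000) = 0.940067
  f'(0.200000) = -0.598669
  x_1 = 0.200000 - 0.940067/(-0.598669) = 1.770260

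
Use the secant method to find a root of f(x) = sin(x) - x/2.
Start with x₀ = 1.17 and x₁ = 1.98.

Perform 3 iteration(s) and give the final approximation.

f(x) = sin(x) - x/2
x₀ = 1.17, x₁ = 1.98

Secant formula: x_{n+1} = x_n - f(x_n)(x_n - x_{n-1})/(f(x_n) - f(x_{n-1}))

Iteration 1:
  f(1.170000) = 0.335751
  f(1.980000) = -0.072562
  x_2 = 1.980000 - (-0.072562)×(1.980000 - 1.170000)/(-0.072562 - 0.335751)
       = 1.836053
Iteration 2:
  f(1.980000) = -0.072562
  f(1.836053) = 0.046999
  x_3 = 1.836053 - 0.046999×(1.836053 - 1.980000)/(0.046999 - (-0.072562))
       = 1.892638
Iteration 3:
  f(1.836053) = 0.046999
  f(1.892638) = 0.002336
  x_4 = 1.892638 - 0.002336×(1.892638 - 1.836053)/(0.002336 - 0.046999)
       = 1.895597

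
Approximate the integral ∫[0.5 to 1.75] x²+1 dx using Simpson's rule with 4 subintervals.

f(x) = x²+1
a = 0.5, b = 1.75, n = 4
h = (b - a)/n = 0.312500

Simpson's rule: (h/3)[f(x₀) + 4f(x₁) + 2f(x₂) + ... + f(xₙ)]

x_0 = 0.5000, f(x_0) = 1.250000, coefficient = 1
x_1 = 0.8125, f(x_1) = 1.660156, coefficient = 4
x_2 = 1.1250, f(x_2) = 2.265625, coefficient = 2
x_3 = 1.4375, f(x_3) = 3.066406, coefficient = 4
x_4 = 1.7500, f(x_4) = 4.062500, coefficient = 1

I ≈ (0.312500/3) × 28.750000 = 2.994792
Exact value: 2.994792
Error: 0.000000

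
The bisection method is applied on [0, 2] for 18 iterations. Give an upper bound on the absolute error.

Bisection error bound: |error| ≤ (b-a)/2^n
|error| ≤ (2 - 0)/2^18 = 2/2^18
|error| ≤ 0.0000076294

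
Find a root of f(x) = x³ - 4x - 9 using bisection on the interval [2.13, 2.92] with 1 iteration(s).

f(x) = x³ - 4x - 9
Initial interval: [2.13, 2.92]

Iteration 1:
  c_1 = (2.130000 + 2.920000)/2 = 2.525000
  f(c_1) = f(2.525000) = -3.001547
  f(a) × f(c) ≥ 0, new interval: [2.525000, 2.920000]

After 1 iteration(s), the approximation is c_1 = 2.525000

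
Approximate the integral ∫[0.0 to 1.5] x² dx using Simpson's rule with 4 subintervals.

f(x) = x²
a = 0.0, b = 1.5, n = 4
h = (b - a)/n = 0.375000

Simpson's rule: (h/3)[f(x₀) + 4f(x₁) + 2f(x₂) + ... + f(xₙ)]

x_0 = 0.0000, f(x_0) = 0.000000, coefficient = 1
x_1 = 0.3750, f(x_1) = 0.140625, coefficient = 4
x_2 = 0.7500, f(x_2) = 0.562500, coefficient = 2
x_3 = 1.1250, f(x_3) = 1.265625, coefficient = 4
x_4 = 1.5000, f(x_4) = 2.250000, coefficient = 1

I ≈ (0.375000/3) × 9.000000 = 1.125000
Exact value: 1.125000
Error: 0.000000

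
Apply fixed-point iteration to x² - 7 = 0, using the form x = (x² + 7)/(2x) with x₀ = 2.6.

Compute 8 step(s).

Equation: x² - 7 = 0
Fixed-point form: x = (x² + 7)/(2x)
x₀ = 2.6

x_1 = g(2.600000) = 2.646154
x_2 = g(2.646154) = 2.645751
x_3 = g(2.645751) = 2.645751
x_4 = g(2.645751) = 2.645751
x_5 = g(2.645751) = 2.645751
x_6 = g(2.645751) = 2.645751
x_7 = g(2.645751) = 2.645751
x_8 = g(2.645751) = 2.645751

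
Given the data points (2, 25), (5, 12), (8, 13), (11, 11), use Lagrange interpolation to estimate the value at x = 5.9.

Lagrange interpolation formula:
P(x) = Σ yᵢ × Lᵢ(x)
where Lᵢ(x) = Π_{j≠i} (x - xⱼ)/(xᵢ - xⱼ)

L_0(5.9) = (5.9 - 5)/(2 - 5) × (5.9 - 8)/(2 - 8) × (5.9 - 11)/(2 - 11) = -0.059500
L_1(5.9) = (5.9 - 2)/(5 - 2) × (5.9 - 8)/(5 - 8) × (5.9 - 11)/(5 - 11) = 0.773500
L_2(5.9) = (5.9 - 2)/(8 - 2) × (5.9 - 5)/(8 - 5) × (5.9 - 11)/(8 - 11) = 0.331500
L_3(5.9) = (5.9 - 2)/(11 - 2) × (5.9 - 5)/(11 - 5) × (5.9 - 8)/(11 - 8) = -0.045500

P(5.9) = 25×L_0(5.9) + 12×L_1(5.9) + 13×L_2(5.9) + 11×L_3(5.9)
P(5.9) = 11.603500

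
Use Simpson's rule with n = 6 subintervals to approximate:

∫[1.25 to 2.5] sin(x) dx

f(x) = sin(x)
a = 1.25, b = 2.5, n = 6
h = (b - a)/n = 0.208333

Simpson's rule: (h/3)[f(x₀) + 4f(x₁) + 2f(x₂) + ... + f(xₙ)]

x_0 = 1.2500, f(x_0) = 0.948985, coefficient = 1
x_1 = 1.4583, f(x_1) = 0.993683, coefficient = 4
x_2 = 1.6667, f(x_2) = 0.995408, coefficient = 2
x_3 = 1.8750, f(x_3) = 0.954086, coefficient = 4
x_4 = 2.0833, f(x_4) = 0.871503, coefficient = 2
x_5 = 2.2917, f(x_5) = 0.751232, coefficient = 4
x_6 = 2.5000, f(x_6) = 0.598472, coefficient = 1

I ≈ (0.208333/3) × 16.077279 = 1.116478
Exact value: 1.116466
Error: 0.000012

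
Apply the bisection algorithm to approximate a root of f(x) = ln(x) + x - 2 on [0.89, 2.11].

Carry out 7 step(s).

f(x) = ln(x) + x - 2
Initial interval: [0.89, 2.11]

Iteration 1:
  c_1 = (0.890000 + 2.110000)/2 = 1.500000
  f(c_1) = f(1.500000) = -0.094535
  f(a) × f(c) ≥ 0, new interval: [1.500000, 2.110000]
Iteration 2:
  c_2 = (1.500000 + 2.110000)/2 = 1.805000
  f(c_2) = f(1.805000) = 0.395561
  f(a) × f(c) < 0, new interval: [1.500000, 1.805000]
Iteration 3:
  c_3 = (1.500000 + 1.805000)/2 = 1.652500
  f(c_3) = f(1.652500) = 0.154789
  f(a) × f(c) < 0, new interval: [1.500000, 1.652500]
Iteration 4:
  c_4 = (1.500000 + 1.652500)/2 = 1.576250
  f(c_4) = f(1.576250) = 0.031299
  f(a) × f(c) < 0, new interval: [1.500000, 1.576250]
Iteration 5:
  c_5 = (1.500000 + 1.576250)/2 = 1.538125
  f(c_5) = f(1.538125) = -0.031311
  f(a) × f(c) ≥ 0, new interval: [1.538125, 1.576250]
Iteration 6:
  c_6 = (1.538125 + 1.576250)/2 = 1.557187
  f(c_6) = f(1.557187) = 0.000069
  f(a) × f(c) < 0, new interval: [1.538125, 1.557187]
Iteration 7:
  c_7 = (1.538125 + 1.557187)/2 = 1.547656
  f(c_7) = f(1.547656) = -0.015602
  f(a) × f(c) ≥ 0, new interval: [1.547656, 1.557187]

After 7 iteration(s), the approximation is c_7 = 1.547656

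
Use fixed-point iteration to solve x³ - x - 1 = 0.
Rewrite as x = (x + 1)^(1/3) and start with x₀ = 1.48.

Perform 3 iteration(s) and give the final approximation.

Equation: x³ - x - 1 = 0
Fixed-point form: x = (x + 1)^(1/3)
x₀ = 1.48

x_1 = g(1.480000) = 1.353580
x_2 = g(1.353580) = 1.330178
x_3 = g(1.330178) = 1.325754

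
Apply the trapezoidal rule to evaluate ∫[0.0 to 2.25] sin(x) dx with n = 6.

f(x) = sin(x)
a = 0.0, b = 2.25, n = 6
h = (b - a)/n = 0.375000

Trapezoidal rule: (h/2)[f(x₀) + 2f(x₁) + 2f(x₂) + ... + f(xₙ)]

x_0 = 0.0000, f(x_0) = 0.000000, coefficient = 1
x_1 = 0.3750, f(x_1) = 0.366273, coefficient = 2
x_2 = 0.7500, f(x_2) = 0.681639, coefficient = 2
x_3 = 1.1250, f(x_3) = 0.902268, coefficient = 2
x_4 = 1.5000, f(x_4) = 0.997495, coefficient = 2
x_5 = 1.8750, f(x_5) = 0.954086, coefficient = 2
x_6 = 2.2500, f(x_6) = 0.778073, coefficient = 1

I ≈ (0.375000/2) × 8.581592 = 1.609049
Exact value: 1.628174
Error: 0.019125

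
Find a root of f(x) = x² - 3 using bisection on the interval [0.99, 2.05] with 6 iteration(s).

f(x) = x² - 3
Initial interval: [0.99, 2.05]

Iteration 1:
  c_1 = (0.990000 + 2.050000)/2 = 1.520000
  f(c_1) = f(1.520000) = -0.689600
  f(a) × f(c) ≥ 0, new interval: [1.520000, 2.050000]
Iteration 2:
  c_2 = (1.520000 + 2.050000)/2 = 1.785000
  f(c_2) = f(1.785000) = 0.186225
  f(a) × f(c) < 0, new interval: [1.520000, 1.785000]
Iteration 3:
  c_3 = (1.520000 + 1.785000)/2 = 1.652500
  f(c_3) = f(1.652500) = -0.269244
  f(a) × f(c) ≥ 0, new interval: [1.652500, 1.785000]
Iteration 4:
  c_4 = (1.652500 + 1.785000)/2 = 1.718750
  f(c_4) = f(1.718750) = -0.045898
  f(a) × f(c) ≥ 0, new interval: [1.718750, 1.785000]
Iteration 5:
  c_5 = (1.718750 + 1.785000)/2 = 1.751875
  f(c_5) = f(1.751875) = 0.069066
  f(a) × f(c) < 0, new interval: [1.718750, 1.751875]
Iteration 6:
  c_6 = (1.718750 + 1.751875)/2 = 1.735313
  f(c_6) = f(1.735313) = 0.011309
  f(a) × f(c) < 0, new interval: [1.718750, 1.735313]

After 6 iteration(s), the approximation is c_6 = 1.735313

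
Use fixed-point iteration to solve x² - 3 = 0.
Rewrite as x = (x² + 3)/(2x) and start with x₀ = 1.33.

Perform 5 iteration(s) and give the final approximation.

Equation: x² - 3 = 0
Fixed-point form: x = (x² + 3)/(2x)
x₀ = 1.33

x_1 = g(1.330000) = 1.792820
x_2 = g(1.792820) = 1.733081
x_3 = g(1.733081) = 1.732051
x_4 = g(1.732051) = 1.732051
x_5 = g(1.732051) = 1.732051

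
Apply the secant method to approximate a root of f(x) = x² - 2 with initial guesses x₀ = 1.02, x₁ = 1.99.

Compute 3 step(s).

f(x) = x² - 2
x₀ = 1.02, x₁ = 1.99

Secant formula: x_{n+1} = x_n - f(x_n)(x_n - x_{n-1})/(f(x_n) - f(x_{n-1}))

Iteration 1:
  f(1.020000) = -0.959600
  f(1.990000) = 1.960100
  x_2 = 1.990000 - 1.960100×(1.990000 - 1.020000)/(1.960100 - (-0.959600))
       = 1.338804
Iteration 2:
  f(1.990000) = 1.960100
  f(1.338804) = -0.207604
  x_3 = 1.338804 - (-0.207604)×(1.338804 - 1.990000)/(-0.207604 - 1.960100)
       = 1.401170
Iteration 3:
  f(1.338804) = -0.207604
  f(1.401170) = -0.036723
  x_4 = 1.401170 - (-0.036723)×(1.401170 - 1.338804)/(-0.036723 - (-0.207604))
       = 1.414573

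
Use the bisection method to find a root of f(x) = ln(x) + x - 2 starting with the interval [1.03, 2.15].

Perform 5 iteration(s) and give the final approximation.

f(x) = ln(x) + x - 2
Initial interval: [1.03, 2.15]

Iteration 1:
  c_1 = (1.030000 + 2.150000)/2 = 1.590000
  f(c_1) = f(1.590000) = 0.053734
  f(a) × f(c) < 0, new interval: [1.030000, 1.590000]
Iteration 2:
  c_2 = (1.030000 + 1.590000)/2 = 1.310000
  f(c_2) = f(1.310000) = -0.419973
  f(a) × f(c) ≥ 0, new interval: [1.310000, 1.590000]
Iteration 3:
  c_3 = (1.310000 + 1.590000)/2 = 1.450000
  f(c_3) = f(1.450000) = -0.178436
  f(a) × f(c) ≥ 0, new interval: [1.450000, 1.590000]
Iteration 4:
  c_4 = (1.450000 + 1.590000)/2 = 1.520000
  f(c_4) = f(1.520000) = -0.061290
  f(a) × f(c) ≥ 0, new interval: [1.520000, 1.590000]
Iteration 5:
  c_5 = (1.520000 + 1.590000)/2 = 1.555000
  f(c_5) = f(1.555000) = -0.003524
  f(a) × f(c) ≥ 0, new interval: [1.555000, 1.590000]

After 5 iteration(s), the approximation is c_5 = 1.555000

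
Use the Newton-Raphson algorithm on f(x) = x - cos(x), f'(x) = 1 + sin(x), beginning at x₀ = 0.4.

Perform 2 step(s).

f(x) = x - cos(x)
f'(x) = 1 + sin(x)
x₀ = 0.4

Newton-Raphson formula: x_{n+1} = x_n - f(x_n)/f'(x_n)

Iteration 1:
  f(0.400000) = -0.521061
  f'(0.400000) = 1.389418
  x_1 = 0.400000 - (-0.521061)/1.389418 = 0.775021
Iteration 2:
  f(0.775021) = 0.060615
  f'(0.775021) = 1.699731
  x_2 = 0.775021 - 0.060615/1.699731 = 0.739360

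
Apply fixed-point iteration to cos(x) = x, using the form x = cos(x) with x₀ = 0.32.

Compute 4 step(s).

Equation: cos(x) = x
Fixed-point form: x = cos(x)
x₀ = 0.32

x_1 = g(0.320000) = 0.949235
x_2 = g(0.949235) = 0.582305
x_3 = g(0.582305) = 0.835197
x_4 = g(0.835197) = 0.671031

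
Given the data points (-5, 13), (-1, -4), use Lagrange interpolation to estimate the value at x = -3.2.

Lagrange interpolation formula:
P(x) = Σ yᵢ × Lᵢ(x)
where Lᵢ(x) = Π_{j≠i} (x - xⱼ)/(xᵢ - xⱼ)

L_0(-3.2) = (-3.2 - (-1))/(-5 - (-1)) = 0.550000
L_1(-3.2) = (-3.2 - (-5))/(-1 - (-5)) = 0.450000

P(-3.2) = 13×L_0(-3.2) + (-4)×L_1(-3.2)
P(-3.2) = 5.350000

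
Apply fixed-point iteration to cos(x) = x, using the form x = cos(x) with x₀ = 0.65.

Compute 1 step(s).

Equation: cos(x) = x
Fixed-point form: x = cos(x)
x₀ = 0.65

x_1 = g(0.650000) = 0.796084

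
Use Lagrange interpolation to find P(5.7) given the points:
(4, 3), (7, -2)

Lagrange interpolation formula:
P(x) = Σ yᵢ × Lᵢ(x)
where Lᵢ(x) = Π_{j≠i} (x - xⱼ)/(xᵢ - xⱼ)

L_0(5.7) = (5.7 - 7)/(4 - 7) = 0.433333
L_1(5.7) = (5.7 - 4)/(7 - 4) = 0.566667

P(5.7) = 3×L_0(5.7) + (-2)×L_1(5.7)
P(5.7) = 0.166667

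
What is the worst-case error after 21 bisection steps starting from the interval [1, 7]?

Bisection error bound: |error| ≤ (b-a)/2^n
|error| ≤ (7 - 1)/2^21 = 6/2^21
|error| ≤ 0.0000028610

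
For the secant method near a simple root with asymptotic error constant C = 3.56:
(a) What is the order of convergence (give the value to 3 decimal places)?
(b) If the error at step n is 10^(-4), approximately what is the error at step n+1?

(a) Secant method has superlinear convergence with order φ = (1+√5)/2 ≈ 1.618.
    This means |e_{n+1}| ≈ C|e_n|^1.618.

(b) With |e_n| = 10^(-4) and C = 3.56:
    |e_{n+1}| ≈ 3.56 × (10^(-4))^1.618 = 3.56 × 10^(-6.47)

(a) ≈ 1.618 (golden ratio); (b) |e_{n+1}| ≈ 1.200e-06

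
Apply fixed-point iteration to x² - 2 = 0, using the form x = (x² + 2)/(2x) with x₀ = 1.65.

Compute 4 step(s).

Equation: x² - 2 = 0
Fixed-point form: x = (x² + 2)/(2x)
x₀ = 1.65

x_1 = g(1.650000) = 1.431061
x_2 = g(1.431061) = 1.414313
x_3 = g(1.414313) = 1.414214
x_4 = g(1.414214) = 1.414214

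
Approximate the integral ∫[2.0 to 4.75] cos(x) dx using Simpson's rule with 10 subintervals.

f(x) = cos(x)
a = 2.0, b = 4.75, n = 10
h = (b - a)/n = 0.275000

Simpson's rule: (h/3)[f(x₀) + 4f(x₁) + 2f(x₂) + ... + f(xₙ)]

x_0 = 2.0000, f(x_0) = -0.416147, coefficient = 1
x_1 = 2.2750, f(x_1) = -0.647427, coefficient = 4
x_2 = 2.5500, f(x_2) = -0.830054, coefficient = 2
x_3 = 2.8250, f(x_3) = -0.950302, coefficient = 4
x_4 = 3.1000, f(x_4) = -0.999135, coefficient = 2
x_5 = 3.3750, f(x_5) = -0.972884, coefficient = 4
x_6 = 3.6500, f(x_6) = -0.873521, coefficient = 2
x_7 = 3.9250, f(x_7) = -0.708513, coefficient = 4
x_8 = 4.2000, f(x_8) = -0.490261, coefficient = 2
x_9 = 4.4750, f(x_9) = -0.235166, coefficient = 4
x_10 = 4.7500, f(x_10) = 0.037602, coefficient = 1

I ≈ (0.275000/3) × -20.821652 = -1.908651
Exact value: -1.908590
Error: 0.000061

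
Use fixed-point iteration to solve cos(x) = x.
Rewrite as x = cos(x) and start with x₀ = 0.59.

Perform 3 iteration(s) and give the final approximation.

Equation: cos(x) = x
Fixed-point form: x = cos(x)
x₀ = 0.59

x_1 = g(0.590000) = 0.830941
x_2 = g(0.830941) = 0.674181
x_3 = g(0.674181) = 0.781218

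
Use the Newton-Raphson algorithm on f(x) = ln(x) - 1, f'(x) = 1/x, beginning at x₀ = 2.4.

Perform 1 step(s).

f(x) = ln(x) - 1
f'(x) = 1/x
x₀ = 2.4

Newton-Raphson formula: x_{n+1} = x_n - f(x_n)/f'(x_n)

Iteration 1:
  f(2.400000) = -0.124531
  f'(2.400000) = 0.416667
  x_1 = 2.400000 - (-0.124531)/0.416667 = 2.698875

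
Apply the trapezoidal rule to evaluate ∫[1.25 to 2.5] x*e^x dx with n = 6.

f(x) = x*e^x
a = 1.25, b = 2.5, n = 6
h = (b - a)/n = 0.208333

Trapezoidal rule: (h/2)[f(x₀) + 2f(x₁) + 2f(x₂) + ... + f(xₙ)]

x_0 = 1.2500, f(x_0) = 4.362929, coefficient = 1
x_1 = 1.4583, f(x_1) = 6.269067, coefficient = 2
x_2 = 1.6667, f(x_2) = 8.824150, coefficient = 2
x_3 = 1.8750, f(x_3) = 12.226536, coefficient = 2
x_4 = 2.0833, f(x_4) = 16.731656, coefficient = 2
x_5 = 2.2917, f(x_5) = 22.667814, coefficient = 2
x_6 = 2.5000, f(x_6) = 30.456235, coefficient = 1

I ≈ (0.208333/2) × 168.257610 = 17.526834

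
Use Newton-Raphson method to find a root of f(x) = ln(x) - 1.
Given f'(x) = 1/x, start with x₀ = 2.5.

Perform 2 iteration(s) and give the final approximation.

f(x) = ln(x) - 1
f'(x) = 1/x
x₀ = 2.5

Newton-Raphson formula: x_{n+1} = x_n - f(x_n)/f'(x_n)

Iteration 1:
  f(2.500000) = -0.083709
  f'(2.500000) = 0.400000
  x_1 = 2.500000 - (-0.083709)/0.400000 = 2.709273
Iteration 2:
  f(2.709273) = -0.003320
  f'(2.709273) = 0.369103
  x_2 = 2.709273 - (-0.003320)/0.369103 = 2.718267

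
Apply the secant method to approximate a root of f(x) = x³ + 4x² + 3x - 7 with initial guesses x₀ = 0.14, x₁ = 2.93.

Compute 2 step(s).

f(x) = x³ + 4x² + 3x - 7
x₀ = 0.14, x₁ = 2.93

Secant formula: x_{n+1} = x_n - f(x_n)(x_n - x_{n-1})/(f(x_n) - f(x_{n-1}))

Iteration 1:
  f(0.140000) = -6.498856
  f(2.930000) = 61.283357
  x_2 = 2.930000 - 61.283357×(2.930000 - 0.140000)/(61.283357 - (-6.498856))
       = 0.407501
Iteration 2:
  f(2.930000) = 61.283357
  f(0.407501) = -5.045600
  x_3 = 0.407501 - (-5.045600)×(0.407501 - 2.930000)/(-5.045600 - 61.283357)
       = 0.599386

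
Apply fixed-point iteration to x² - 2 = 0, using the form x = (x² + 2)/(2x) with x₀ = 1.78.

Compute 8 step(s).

Equation: x² - 2 = 0
Fixed-point form: x = (x² + 2)/(2x)
x₀ = 1.78

x_1 = g(1.780000) = 1.451798
x_2 = g(1.451798) = 1.414700
x_3 = g(1.414700) = 1.414214
x_4 = g(1.414214) = 1.414214
x_5 = g(1.414214) = 1.414214
x_6 = g(1.414214) = 1.414214
x_7 = g(1.414214) = 1.414214
x_8 = g(1.414214) = 1.414214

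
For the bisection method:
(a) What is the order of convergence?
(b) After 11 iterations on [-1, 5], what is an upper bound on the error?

(a) Bisection has linear (order 1) convergence; the error is halved each step.

(b) Error bound = (b-a)/2^n = (5 - (-1))/2^{11}
    = 6/2^{11}

(a) 1 (linear); (b) error ≤ 2.93e-03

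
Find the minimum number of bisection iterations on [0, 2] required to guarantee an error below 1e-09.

We need (b-a)/2^n ≤ 1e-09
(2 - 0)/2^n ≤ 1e-09
2/2^n ≤ 1e-09
2^n ≥ 2000000000
n ≥ log₂(2000000000) = 30.90
n ≥ 31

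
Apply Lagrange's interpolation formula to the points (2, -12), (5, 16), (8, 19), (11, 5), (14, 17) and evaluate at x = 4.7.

Lagrange interpolation formula:
P(x) = Σ yᵢ × Lᵢ(x)
where Lᵢ(x) = Π_{j≠i} (x - xⱼ)/(xᵢ - xⱼ)

L_0(4.7) = (4.7 - 5)/(2 - 5) × (4.7 - 8)/(2 - 8) × (4.7 - 11)/(2 - 11) × (4.7 - 14)/(2 - 14) = 0.029837
L_1(4.7) = (4.7 - 2)/(5 - 2) × (4.7 - 8)/(5 - 8) × (4.7 - 11)/(5 - 11) × (4.7 - 14)/(5 - 14) = 1.074150
L_2(4.7) = (4.7 - 2)/(8 - 2) × (4.7 - 5)/(8 - 5) × (4.7 - 11)/(8 - 11) × (4.7 - 14)/(8 - 14) = -0.146475
L_3(4.7) = (4.7 - 2)/(11 - 2) × (4.7 - 5)/(11 - 5) × (4.7 - 8)/(11 - 8) × (4.7 - 14)/(11 - 14) = 0.051150
L_4(4.7) = (4.7 - 2)/(14 - 2) × (4.7 - 5)/(14 - 5) × (4.7 - 8)/(14 - 8) × (4.7 - 11)/(14 - 11) = -0.008662

P(4.7) = (-12)×L_0(4.7) + 16×L_1(4.7) + 19×L_2(4.7) + 5×L_3(4.7) + 17×L_4(4.7)
P(4.7) = 14.153813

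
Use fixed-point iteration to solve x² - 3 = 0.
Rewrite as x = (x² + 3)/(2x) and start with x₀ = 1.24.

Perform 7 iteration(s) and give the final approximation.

Equation: x² - 3 = 0
Fixed-point form: x = (x² + 3)/(2x)
x₀ = 1.24

x_1 = g(1.240000) = 1.829677
x_2 = g(1.829677) = 1.734655
x_3 = g(1.734655) = 1.732053
x_4 = g(1.732053) = 1.732051
x_5 = g(1.732051) = 1.732051
x_6 = g(1.732051) = 1.732051
x_7 = g(1.732051) = 1.732051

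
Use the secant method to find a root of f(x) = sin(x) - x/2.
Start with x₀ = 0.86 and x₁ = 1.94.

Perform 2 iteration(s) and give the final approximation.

f(x) = sin(x) - x/2
x₀ = 0.86, x₁ = 1.94

Secant formula: x_{n+1} = x_n - f(x_n)(x_n - x_{n-1})/(f(x_n) - f(x_{n-1}))

Iteration 1:
  f(0.860000) = 0.327843
  f(1.940000) = -0.037385
  x_2 = 1.940000 - (-0.037385)×(1.940000 - 0.860000)/(-0.037385 - 0.327843)
       = 1.829450
Iteration 2:
  f(1.940000) = -0.037385
  f(1.829450) = 0.052010
  x_3 = 1.829450 - 0.052010×(1.829450 - 1.940000)/(0.052010 - (-0.037385))
       = 1.893768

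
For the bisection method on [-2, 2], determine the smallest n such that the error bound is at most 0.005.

We need (b-a)/2^n ≤ 0.005
(2 - (-2))/2^n ≤ 0.005
4/2^n ≤ 0.005
2^n ≥ 800
n ≥ log₂(800) = 9.64
n ≥ 10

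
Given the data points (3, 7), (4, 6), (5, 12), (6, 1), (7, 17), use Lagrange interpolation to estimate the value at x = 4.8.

Lagrange interpolation formula:
P(x) = Σ yᵢ × Lᵢ(x)
where Lᵢ(x) = Π_{j≠i} (x - xⱼ)/(xᵢ - xⱼ)

L_0(4.8) = (4.8 - 4)/(3 - 4) × (4.8 - 5)/(3 - 5) × (4.8 - 6)/(3 - 6) × (4.8 - 7)/(3 - 7) = -0.017600
L_1(4.8) = (4.8 - 3)/(4 - 3) × (4.8 - 5)/(4 - 5) × (4.8 - 6)/(4 - 6) × (4.8 - 7)/(4 - 7) = 0.158400
L_2(4.8) = (4.8 - 3)/(5 - 3) × (4.8 - 4)/(5 - 4) × (4.8 - 6)/(5 - 6) × (4.8 - 7)/(5 - 7) = 0.950400
L_3(4.8) = (4.8 - 3)/(6 - 3) × (4.8 - 4)/(6 - 4) × (4.8 - 5)/(6 - 5) × (4.8 - 7)/(6 - 7) = -0.105600
L_4(4.8) = (4.8 - 3)/(7 - 3) × (4.8 - 4)/(7 - 4) × (4.8 - 5)/(7 - 5) × (4.8 - 6)/(7 - 6) = 0.014400

P(4.8) = 7×L_0(4.8) + 6×L_1(4.8) + 12×L_2(4.8) + 1×L_3(4.8) + 17×L_4(4.8)
P(4.8) = 12.371200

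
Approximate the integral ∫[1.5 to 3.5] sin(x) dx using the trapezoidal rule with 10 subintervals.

f(x) = sin(x)
a = 1.5, b = 3.5, n = 10
h = (b - a)/n = 0.200000

Trapezoidal rule: (h/2)[f(x₀) + 2f(x₁) + 2f(x₂) + ... + f(xₙ)]

x_0 = 1.5000, f(x_0) = 0.997495, coefficient = 1
x_1 = 1.7000, f(x_1) = 0.991665, coefficient = 2
x_2 = 1.9000, f(x_2) = 0.946300, coefficient = 2
x_3 = 2.1000, f(x_3) = 0.863209, coefficient = 2
x_4 = 2.3000, f(x_4) = 0.745705, coefficient = 2
x_5 = 2.5000, f(x_5) = 0.598472, coefficient = 2
x_6 = 2.7000, f(x_6) = 0.427380, coefficient = 2
x_7 = 2.9000, f(x_7) = 0.239249, coefficient = 2
x_8 = 3.1000, f(x_8) = 0.041581, coefficient = 2
x_9 = 3.3000, f(x_9) = -0.157746, coefficient = 2
x_10 = 3.5000, f(x_10) = -0.350783, coefficient = 1

I ≈ (0.200000/2) × 10.038343 = 1.003834
Exact value: 1.007194
Error: 0.003360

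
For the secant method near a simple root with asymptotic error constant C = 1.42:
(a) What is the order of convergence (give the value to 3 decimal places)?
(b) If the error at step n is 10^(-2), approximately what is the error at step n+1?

(a) Secant method has superlinear convergence with order φ = (1+√5)/2 ≈ 1.618.
    This means |e_{n+1}| ≈ C|e_n|^1.618.

(b) With |e_n| = 10^(-2) and C = 1.42:
    |e_{n+1}| ≈ 1.42 × (10^(-2))^1.618 = 1.42 × 10^(-3.24)

(a) ≈ 1.618 (golden ratio); (b) |e_{n+1}| ≈ 8.246e-04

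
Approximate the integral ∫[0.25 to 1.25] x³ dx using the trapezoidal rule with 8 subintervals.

f(x) = x³
a = 0.25, b = 1.25, n = 8
h = (b - a)/n = 0.125000

Trapezoidal rule: (h/2)[f(x₀) + 2f(x₁) + 2f(x₂) + ... + f(xₙ)]

x_0 = 0.2500, f(x_0) = 0.015625, coefficient = 1
x_1 = 0.3750, f(x_1) = 0.052734, coefficient = 2
x_2 = 0.5000, f(x_2) = 0.125000, coefficient = 2
x_3 = 0.6250, f(x_3) = 0.244141, coefficient = 2
x_4 = 0.7500, f(x_4) = 0.421875, coefficient = 2
x_5 = 0.8750, f(x_5) = 0.669922, coefficient = 2
x_6 = 1.0000, f(x_6) = 1.000000, coefficient = 2
x_7 = 1.1250, f(x_7) = 1.423828, coefficient = 2
x_8 = 1.2500, f(x_8) = 1.953125, coefficient = 1

I ≈ (0.125000/2) × 9.843750 = 0.615234
Exact value: 0.609375
Error: 0.005859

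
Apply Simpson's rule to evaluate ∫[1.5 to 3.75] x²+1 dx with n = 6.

f(x) = x²+1
a = 1.5, b = 3.75, n = 6
h = (b - a)/n = 0.375000

Simpson's rule: (h/3)[f(x₀) + 4f(x₁) + 2f(x₂) + ... + f(xₙ)]

x_0 = 1.5000, f(x_0) = 3.250000, coefficient = 1
x_1 = 1.8750, f(x_1) = 4.515625, coefficient = 4
x_2 = 2.2500, f(x_2) = 6.062500, coefficient = 2
x_3 = 2.6250, f(x_3) = 7.890625, coefficient = 4
x_4 = 3.0000, f(x_4) = 10.000000, coefficient = 2
x_5 = 3.3750, f(x_5) = 12.390625, coefficient = 4
x_6 = 3.7500, f(x_6) = 15.062500, coefficient = 1

I ≈ (0.375000/3) × 149.625000 = 18.703125
Exact value: 18.703125
Error: 0.000000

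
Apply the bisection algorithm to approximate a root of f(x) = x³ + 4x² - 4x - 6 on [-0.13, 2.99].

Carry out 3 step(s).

f(x) = x³ + 4x² - 4x - 6
Initial interval: [-0.13, 2.99]

Iteration 1:
  c_1 = (-0.130000 + 2.990000)/2 = 1.430000
  f(c_1) = f(1.430000) = -0.616193
  f(a) × f(c) ≥ 0, new interval: [1.430000, 2.990000]
Iteration 2:
  c_2 = (1.430000 + 2.990000)/2 = 2.210000
  f(c_2) = f(2.210000) = 15.490261
  f(a) × f(c) < 0, new interval: [1.430000, 2.210000]
Iteration 3:
  c_3 = (1.430000 + 2.210000)/2 = 1.820000
  f(c_3) = f(1.820000) = 5.998168
  f(a) × f(c) < 0, new interval: [1.430000, 1.820000]

After 3 iteration(s), the approximation is c_3 = 1.820000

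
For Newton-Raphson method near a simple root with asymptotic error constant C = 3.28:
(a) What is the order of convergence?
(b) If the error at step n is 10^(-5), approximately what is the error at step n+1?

(a) Newton-Raphson has quadratic (order 2) convergence near simple roots.
    This means |e_{n+1}| ≈ C|e_n|².

(b) With |e_n| = 10^(-5) and C = 3.28:
    |e_{n+1}| ≈ 3.28 × (10^(-5))² = 3.28 × 10^(-10)

(a) 2 (quadratic); (b) |e_{n+1}| ≈ 3.280e-10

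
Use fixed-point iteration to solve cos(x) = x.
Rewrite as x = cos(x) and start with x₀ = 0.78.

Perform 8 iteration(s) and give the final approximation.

Equation: cos(x) = x
Fixed-point form: x = cos(x)
x₀ = 0.78

x_1 = g(0.780000) = 0.710914
x_2 = g(0.710914) = 0.757766
x_3 = g(0.757766) = 0.726373
x_4 = g(0.726373) = 0.747588
x_5 = g(0.747588) = 0.733331
x_6 = g(0.733331) = 0.742949
x_7 = g(0.742949) = 0.736477
x_8 = g(0.736477) = 0.740840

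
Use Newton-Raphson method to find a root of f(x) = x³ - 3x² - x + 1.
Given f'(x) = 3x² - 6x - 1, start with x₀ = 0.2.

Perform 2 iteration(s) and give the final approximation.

f(x) = x³ - 3x² - x + 1
f'(x) = 3x² - 6x - 1
x₀ = 0.2

Newton-Raphson formula: x_{n+1} = x_n - f(x_n)/f'(x_n)

Iteration 1:
  f(0.200000) = 0.688000
  f'(0.200000) = -2.080000
  x_1 = 0.200000 - 0.688000/(-2.080000) = 0.530769
Iteration 2:
  f(0.530769) = -0.226391
  f'(0.530769) = -3.339467
  x_2 = 0.530769 - (-0.226391)/(-3.339467) = 0.462977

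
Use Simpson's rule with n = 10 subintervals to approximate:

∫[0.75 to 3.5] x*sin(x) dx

f(x) = x*sin(x)
a = 0.75, b = 3.5, n = 10
h = (b - a)/n = 0.275000

Simpson's rule: (h/3)[f(x₀) + 4f(x₁) + 2f(x₂) + ... + f(xₙ)]

x_0 = 0.7500, f(x_0) = 0.511229, coefficient = 1
x_1 = 1.0250, f(x_1) = 0.876082, coefficient = 4
x_2 = 1.3000, f(x_2) = 1.252626, coefficient = 2
x_3 = 1.5750, f(x_3) = 1.574986, coefficient = 4
x_4 = 1.8500, f(x_4) = 1.778359, coefficient = 2
x_5 = 2.1250, f(x_5) = 1.806930, coefficient = 4
x_6 = 2.4000, f(x_6) = 1.621112, coefficient = 2
x_7 = 2.6750, f(x_7) = 1.203337, coefficient = 4
x_8 = 2.9500, f(x_8) = 0.561747, coefficient = 2
x_9 = 3.2250, f(x_9) = -0.268677, coefficient = 4
x_10 = 3.5000, f(x_10) = -1.227741, coefficient = 1

I ≈ (0.275000/3) × 30.481807 = 2.794166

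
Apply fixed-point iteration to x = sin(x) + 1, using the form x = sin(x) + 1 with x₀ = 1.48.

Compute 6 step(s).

Equation: x = sin(x) + 1
Fixed-point form: x = sin(x) + 1
x₀ = 1.48

x_1 = g(1.480000) = 1.995881
x_2 = g(1.995881) = 1.911004
x_3 = g(1.911004) = 1.942685
x_4 = g(1.942685) = 1.931643
x_5 = g(1.931643) = 1.935598
x_6 = g(1.935598) = 1.934194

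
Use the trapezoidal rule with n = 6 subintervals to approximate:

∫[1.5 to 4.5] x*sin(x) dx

f(x) = x*sin(x)
a = 1.5, b = 4.5, n = 6
h = (b - a)/n = 0.500000

Trapezoidal rule: (h/2)[f(x₀) + 2f(x₁) + 2f(x₂) + ... + f(xₙ)]

x_0 = 1.5000, f(x_0) = 1.496242, coefficient = 1
x_1 = 2.0000, f(x_1) = 1.818595, coefficient = 2
x_2 = 2.5000, f(x_2) = 1.496180, coefficient = 2
x_3 = 3.0000, f(x_3) = 0.423360, coefficient = 2
x_4 = 3.5000, f(x_4) = -1.227741, coefficient = 2
x_5 = 4.0000, f(x_5) = -3.027210, coefficient = 2
x_6 = 4.5000, f(x_6) = -4.398886, coefficient = 1

I ≈ (0.500000/2) × -3.936275 = -0.984069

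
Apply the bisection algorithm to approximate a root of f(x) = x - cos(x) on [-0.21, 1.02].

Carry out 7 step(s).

f(x) = x - cos(x)
Initial interval: [-0.21, 1.02]

Iteration 1:
  c_1 = (-0.210000 + 1.020000)/2 = 0.405000
  f(c_1) = f(0.405000) = -0.514102
  f(a) × f(c) ≥ 0, new interval: [0.405000, 1.020000]
Iteration 2:
  c_2 = (0.405000 + 1.020000)/2 = 0.712500
  f(c_2) = f(0.712500) = -0.044230
  f(a) × f(c) ≥ 0, new interval: [0.712500, 1.020000]
Iteration 3:
  c_3 = (0.712500 + 1.020000)/2 = 0.866250
  f(c_3) = f(0.866250) = 0.218562
  f(a) × f(c) < 0, new interval: [0.712500, 0.866250]
Iteration 4:
  c_4 = (0.712500 + 0.866250)/2 = 0.789375
  f(c_4) = f(0.789375) = 0.085086
  f(a) × f(c) < 0, new interval: [0.712500, 0.789375]
Iteration 5:
  c_5 = (0.712500 + 0.789375)/2 = 0.750938
  f(c_5) = f(0.750938) = 0.019888
  f(a) × f(c) < 0, new interval: [0.712500, 0.750938]
Iteration 6:
  c_6 = (0.712500 + 0.750938)/2 = 0.731719
  f(c_6) = f(0.731719) = -0.012308
  f(a) × f(c) ≥ 0, new interval: [0.731719, 0.750938]
Iteration 7:
  c_7 = (0.731719 + 0.750938)/2 = 0.741328
  f(c_7) = f(0.741328) = 0.003756
  f(a) × f(c) < 0, new interval: [0.731719, 0.741328]

After 7 iteration(s), the approximation is c_7 = 0.741328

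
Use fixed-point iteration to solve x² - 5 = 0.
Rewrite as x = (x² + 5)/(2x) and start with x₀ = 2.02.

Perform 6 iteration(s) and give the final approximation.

Equation: x² - 5 = 0
Fixed-point form: x = (x² + 5)/(2x)
x₀ = 2.02

x_1 = g(2.020000) = 2.247624
x_2 = g(2.247624) = 2.236098
x_3 = g(2.236098) = 2.236068
x_4 = g(2.236068) = 2.236068
x_5 = g(2.236068) = 2.236068
x_6 = g(2.236068) = 2.236068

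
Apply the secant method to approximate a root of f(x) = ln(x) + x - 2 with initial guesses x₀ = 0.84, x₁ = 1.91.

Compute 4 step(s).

f(x) = ln(x) + x - 2
x₀ = 0.84, x₁ = 1.91

Secant formula: x_{n+1} = x_n - f(x_n)(x_n - x_{n-1})/(f(x_n) - f(x_{n-1}))

Iteration 1:
  f(0.840000) = -1.334353
  f(1.910000) = 0.557103
  x_2 = 1.910000 - 0.557103×(1.910000 - 0.840000)/(0.557103 - (-1.334353))
       = 1.594846
Iteration 2:
  f(1.910000) = 0.557103
  f(1.594846) = 0.061623
  x_3 = 1.594846 - 0.061623×(1.594846 - 1.910000)/(0.061623 - 0.557103)
       = 1.555650
Iteration 3:
  f(1.594846) = 0.061623
  f(1.555650) = -0.002456
  x_4 = 1.555650 - (-0.002456)×(1.555650 - 1.594846)/(-0.002456 - 0.061623)
       = 1.557153
Iteration 4:
  f(1.555650) = -0.002456
  f(1.557153) = 0.000012
  x_5 = 1.557153 - 0.000012×(1.557153 - 1.555650)/(0.000012 - (-0.002456))
       = 1.557146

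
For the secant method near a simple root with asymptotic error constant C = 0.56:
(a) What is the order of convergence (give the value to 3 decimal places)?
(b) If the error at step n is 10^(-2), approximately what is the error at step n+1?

(a) Secant method has superlinear convergence with order φ = (1+√5)/2 ≈ 1.618.
    This means |e_{n+1}| ≈ C|e_n|^1.618.

(b) With |e_n| = 10^(-2) and C = 0.56:
    |e_{n+1}| ≈ 0.56 × (10^(-2))^1.618 = 0.56 × 10^(-3.24)

(a) ≈ 1.618 (golden ratio); (b) |e_{n+1}| ≈ 3.252e-04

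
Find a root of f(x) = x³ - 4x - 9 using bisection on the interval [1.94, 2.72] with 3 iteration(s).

f(x) = x³ - 4x - 9
Initial interval: [1.94, 2.72]

Iteration 1:
  c_1 = (1.940000 + 2.720000)/2 = 2.330000
  f(c_1) = f(2.330000) = -5.670663
  f(a) × f(c) ≥ 0, new interval: [2.330000, 2.720000]
Iteration 2:
  c_2 = (2.330000 + 2.720000)/2 = 2.525000
  f(c_2) = f(2.525000) = -3.001547
  f(a) × f(c) ≥ 0, new interval: [2.525000, 2.720000]
Iteration 3:
  c_3 = (2.525000 + 2.720000)/2 = 2.622500
  f(c_3) = f(2.622500) = -1.453740
  f(a) × f(c) ≥ 0, new interval: [2.622500, 2.720000]

After 3 iteration(s), the approximation is c_3 = 2.622500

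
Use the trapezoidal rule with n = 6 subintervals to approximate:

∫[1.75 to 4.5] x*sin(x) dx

f(x) = x*sin(x)
a = 1.75, b = 4.5, n = 6
h = (b - a)/n = 0.458333

Trapezoidal rule: (h/2)[f(x₀) + 2f(x₁) + 2f(x₂) + ... + f(xₙ)]

x_0 = 1.7500, f(x_0) = 1.721975, coefficient = 1
x_1 = 2.2083, f(x_1) = 1.774538, coefficient = 2
x_2 = 2.6667, f(x_2) = 1.219394, coefficient = 2
x_3 = 3.1250, f(x_3) = 0.051850, coefficient = 2
x_4 = 3.5833, f(x_4) = -1.531924, coefficient = 2
x_5 = 4.0417, f(x_5) = -3.166132, coefficient = 2
x_6 = 4.5000, f(x_6) = -4.398886, coefficient = 1

I ≈ (0.458333/2) × -5.981461 = -1.370751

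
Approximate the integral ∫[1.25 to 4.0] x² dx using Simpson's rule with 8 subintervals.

f(x) = x²
a = 1.25, b = 4.0, n = 8
h = (b - a)/n = 0.343750

Simpson's rule: (h/3)[f(x₀) + 4f(x₁) + 2f(x₂) + ... + f(xₙ)]

x_0 = 1.2500, f(x_0) = 1.562500, coefficient = 1
x_1 = 1.5938, f(x_1) = 2.540039, coefficient = 4
x_2 = 1.9375, f(x_2) = 3.753906, coefficient = 2
x_3 = 2.2812, f(x_3) = 5.204102, coefficient = 4
x_4 = 2.6250, f(x_4) = 6.890625, coefficient = 2
x_5 = 2.9688, f(x_5) = 8.813477, coefficient = 4
x_6 = 3.3125, f(x_6) = 10.972656, coefficient = 2
x_7 = 3.6562, f(x_7) = 13.368164, coefficient = 4
x_8 = 4.0000, f(x_8) = 16.000000, coefficient = 1

I ≈ (0.343750/3) × 180.500000 = 20.682292
Exact value: 20.682292
Error: 0.000000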